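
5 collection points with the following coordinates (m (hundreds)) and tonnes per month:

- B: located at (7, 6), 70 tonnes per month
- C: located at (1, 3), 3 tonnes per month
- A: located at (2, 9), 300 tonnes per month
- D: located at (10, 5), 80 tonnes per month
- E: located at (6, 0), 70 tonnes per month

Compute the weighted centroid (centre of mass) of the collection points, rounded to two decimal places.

(4.42, 6.75)

The minimiser of Σwᵢ‖p−pᵢ‖² is the weighted centroid p* = (Σwᵢpᵢ)/(Σwᵢ).
Σwᵢ = 523.
Σwᵢxᵢ = 70·7 + 3·1 + 300·2 + 80·10 + 70·6 = 2313.
Σwᵢyᵢ = 70·6 + 3·3 + 300·9 + 80·5 + 70·0 = 3529.
x* = 2313/523 = 4.42, y* = 3529/523 = 6.75.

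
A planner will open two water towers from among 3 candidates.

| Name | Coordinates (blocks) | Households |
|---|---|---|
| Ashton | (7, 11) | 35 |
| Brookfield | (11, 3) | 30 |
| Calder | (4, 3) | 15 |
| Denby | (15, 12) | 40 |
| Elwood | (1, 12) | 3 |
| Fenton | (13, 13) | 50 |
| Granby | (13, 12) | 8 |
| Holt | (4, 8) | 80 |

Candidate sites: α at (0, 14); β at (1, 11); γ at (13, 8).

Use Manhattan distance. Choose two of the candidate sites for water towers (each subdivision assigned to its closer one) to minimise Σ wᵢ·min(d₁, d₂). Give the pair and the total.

Evaluate every pair (each demand assigned to the nearer of the two):
  {β, γ}: total = 1590
  {α, γ}: total = 1986
  {α, β}: total = 2802
Best pair: {β, γ} with total 1590.

{β, γ}, total 1590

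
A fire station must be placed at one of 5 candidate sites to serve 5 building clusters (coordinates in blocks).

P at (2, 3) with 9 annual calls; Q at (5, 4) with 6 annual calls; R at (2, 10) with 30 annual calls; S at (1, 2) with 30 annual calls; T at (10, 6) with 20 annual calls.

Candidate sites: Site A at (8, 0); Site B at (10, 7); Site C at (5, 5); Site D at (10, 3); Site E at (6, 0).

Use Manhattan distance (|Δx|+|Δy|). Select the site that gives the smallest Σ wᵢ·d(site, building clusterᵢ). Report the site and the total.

Site C, total 621 blocks

Total weighted distance at each candidate:
  Site A (8, 0): total = 1033
  Site B (10, 7): total = 926
  Site C (5, 5): total = 621
  Site D (10, 3): total = 918
  Site E (6, 0): total = 923
Minimum is at Site C with total 621 blocks.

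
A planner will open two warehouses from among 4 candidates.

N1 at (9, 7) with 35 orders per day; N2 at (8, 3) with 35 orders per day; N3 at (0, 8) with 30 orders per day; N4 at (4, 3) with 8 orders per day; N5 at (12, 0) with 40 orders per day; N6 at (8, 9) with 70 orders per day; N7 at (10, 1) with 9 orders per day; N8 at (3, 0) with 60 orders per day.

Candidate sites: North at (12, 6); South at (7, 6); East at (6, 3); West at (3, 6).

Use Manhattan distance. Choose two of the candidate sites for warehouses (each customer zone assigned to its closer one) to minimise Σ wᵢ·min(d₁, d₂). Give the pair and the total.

{South, East}, total 1515

Evaluate every pair (each demand assigned to the nearer of the two):
  {South, East}: total = 1515
  {South, West}: total = 1579
  {North, East}: total = 1700
  {North, West}: total = 1720
  {North, South}: total = 1746
  {East, West}: total = 1815
Best pair: {South, East} with total 1515.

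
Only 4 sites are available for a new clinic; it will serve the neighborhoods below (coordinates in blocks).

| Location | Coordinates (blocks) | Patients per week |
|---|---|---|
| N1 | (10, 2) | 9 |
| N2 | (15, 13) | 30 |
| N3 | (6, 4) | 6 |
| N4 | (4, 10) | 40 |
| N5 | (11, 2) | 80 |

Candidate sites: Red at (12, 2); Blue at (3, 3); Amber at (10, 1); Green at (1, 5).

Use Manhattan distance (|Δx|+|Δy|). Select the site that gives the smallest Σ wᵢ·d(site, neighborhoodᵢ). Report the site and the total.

Red, total 1206 blocks

Total weighted distance at each candidate:
  Red (12, 2): total = 1206
  Blue (3, 3): total = 1796
  Amber (10, 1): total = 1321
  Green (1, 5): total = 2164
Minimum is at Red with total 1206 blocks.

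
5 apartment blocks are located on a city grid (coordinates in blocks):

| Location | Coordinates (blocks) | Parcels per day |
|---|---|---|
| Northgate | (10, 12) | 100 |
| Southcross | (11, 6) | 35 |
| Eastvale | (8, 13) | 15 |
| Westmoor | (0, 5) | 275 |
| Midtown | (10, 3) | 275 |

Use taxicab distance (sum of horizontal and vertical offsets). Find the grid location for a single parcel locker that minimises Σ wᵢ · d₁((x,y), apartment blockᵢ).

(10, 5)

Manhattan distance separates: Σwᵢ(|x−xᵢ|+|y−yᵢ|) = Σwᵢ|x−xᵢ| + Σwᵢ|y−yᵢ|, so x and y are optimised independently as 1-D weighted medians.
Total weight W = 700; half = 350.
x-coordinate, sorted with cumulative weight:
  x=0 (Westmoor, w=275) cum 275
  x=8 (Eastvale, w=15) cum 290
  x=10 (Northgate, w=100) cum 390  ← median
  x=10 (Midtown, w=275) cum 665
  x=11 (Southcross, w=35) cum 700
⇒ x* = 10
y-coordinate, sorted with cumulative weight:
  y=3 (Midtown, w=275) cum 275
  y=5 (Westmoor, w=275) cum 550  ← median
  y=6 (Southcross, w=35) cum 585
  y=12 (Northgate, w=100) cum 685
  y=13 (Eastvale, w=15) cum 700
⇒ y* = 5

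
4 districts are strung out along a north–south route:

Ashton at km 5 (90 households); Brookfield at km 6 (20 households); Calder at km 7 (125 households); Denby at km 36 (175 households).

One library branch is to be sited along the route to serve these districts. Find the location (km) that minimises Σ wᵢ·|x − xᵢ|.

For a sum of weighted absolute distances on a line, the optimum is the weighted median (not the mean). Total weight W = 410; half-weight = 205.
Sort by position and accumulate weight:
  km 5 (Ashton, w=90) → cum 90
  km 6 (Brookfield, w=20) → cum 110
  km 7 (Calder, w=125) → cum 235  ≥ 205 → median here
  km 36 (Denby, w=175) → cum 410
Optimal location: km 7.

x = 7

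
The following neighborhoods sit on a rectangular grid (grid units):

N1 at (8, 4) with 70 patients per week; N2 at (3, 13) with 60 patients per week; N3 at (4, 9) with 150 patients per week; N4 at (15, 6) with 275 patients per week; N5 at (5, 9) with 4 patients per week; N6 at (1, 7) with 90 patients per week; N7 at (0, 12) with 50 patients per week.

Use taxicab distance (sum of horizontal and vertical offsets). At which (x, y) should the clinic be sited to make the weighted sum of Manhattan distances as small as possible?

(4, 7)

Manhattan distance separates: Σwᵢ(|x−xᵢ|+|y−yᵢ|) = Σwᵢ|x−xᵢ| + Σwᵢ|y−yᵢ|, so x and y are optimised independently as 1-D weighted medians.
Total weight W = 699; half = 349.5.
x-coordinate, sorted with cumulative weight:
  x=0 (N7, w=50) cum 50
  x=1 (N6, w=90) cum 140
  x=3 (N2, w=60) cum 200
  x=4 (N3, w=150) cum 350  ← median
  x=5 (N5, w=4) cum 354
  x=8 (N1, w=70) cum 424
  x=15 (N4, w=275) cum 699
⇒ x* = 4
y-coordinate, sorted with cumulative weight:
  y=4 (N1, w=70) cum 70
  y=6 (N4, w=275) cum 345
  y=7 (N6, w=90) cum 435  ← median
  y=9 (N3, w=150) cum 585
  y=9 (N5, w=4) cum 589
  y=12 (N7, w=50) cum 639
  y=13 (N2, w=60) cum 699
⇒ y* = 7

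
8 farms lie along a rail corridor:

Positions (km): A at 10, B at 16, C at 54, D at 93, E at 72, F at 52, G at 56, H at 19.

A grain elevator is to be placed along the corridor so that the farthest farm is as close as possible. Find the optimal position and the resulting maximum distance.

location 51.5, max distance 41.5

The 1-center on a line is the midpoint of the two extreme points: leftmost at 10, rightmost at 93.
Optimal location = (10 + 93)/2 = 51.5; maximum distance = (93 − 10)/2 = 41.5.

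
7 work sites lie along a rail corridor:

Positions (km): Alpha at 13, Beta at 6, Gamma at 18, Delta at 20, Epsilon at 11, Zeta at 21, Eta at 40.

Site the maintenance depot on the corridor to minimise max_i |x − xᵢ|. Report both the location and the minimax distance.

location 23, max distance 17

The 1-center on a line is the midpoint of the two extreme points: leftmost at 6, rightmost at 40.
Optimal location = (6 + 40)/2 = 23; maximum distance = (40 − 6)/2 = 17.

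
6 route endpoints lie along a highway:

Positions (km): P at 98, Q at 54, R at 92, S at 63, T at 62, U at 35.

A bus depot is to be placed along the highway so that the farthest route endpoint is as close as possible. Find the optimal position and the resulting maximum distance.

location 66.5, max distance 31.5

The 1-center on a line is the midpoint of the two extreme points: leftmost at 35, rightmost at 98.
Optimal location = (35 + 98)/2 = 66.5; maximum distance = (98 − 35)/2 = 31.5.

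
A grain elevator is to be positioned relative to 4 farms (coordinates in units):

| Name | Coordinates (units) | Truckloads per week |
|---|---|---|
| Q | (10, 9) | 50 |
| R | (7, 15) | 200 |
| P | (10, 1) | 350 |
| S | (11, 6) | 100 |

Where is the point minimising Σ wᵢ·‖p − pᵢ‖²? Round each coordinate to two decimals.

(9.29, 6.29)

The minimiser of Σwᵢ‖p−pᵢ‖² is the weighted centroid p* = (Σwᵢpᵢ)/(Σwᵢ).
Σwᵢ = 700.
Σwᵢxᵢ = 50·10 + 200·7 + 350·10 + 100·11 = 6500.
Σwᵢyᵢ = 50·9 + 200·15 + 350·1 + 100·6 = 4400.
x* = 6500/700 = 9.29, y* = 4400/700 = 6.29.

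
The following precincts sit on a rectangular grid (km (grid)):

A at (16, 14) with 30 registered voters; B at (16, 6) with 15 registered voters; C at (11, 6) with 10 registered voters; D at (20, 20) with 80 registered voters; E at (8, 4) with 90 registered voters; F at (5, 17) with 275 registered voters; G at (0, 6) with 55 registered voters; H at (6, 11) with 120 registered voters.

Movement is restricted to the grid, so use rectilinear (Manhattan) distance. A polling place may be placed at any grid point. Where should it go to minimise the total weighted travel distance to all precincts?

(6, 17)

Manhattan distance separates: Σwᵢ(|x−xᵢ|+|y−yᵢ|) = Σwᵢ|x−xᵢ| + Σwᵢ|y−yᵢ|, so x and y are optimised independently as 1-D weighted medians.
Total weight W = 675; half = 337.5.
x-coordinate, sorted with cumulative weight:
  x=0 (G, w=55) cum 55
  x=5 (F, w=275) cum 330
  x=6 (H, w=120) cum 450  ← median
  x=8 (E, w=90) cum 540
  x=11 (C, w=10) cum 550
  x=16 (A, w=30) cum 580
  x=16 (B, w=15) cum 595
  x=20 (D, w=80) cum 675
⇒ x* = 6
y-coordinate, sorted with cumulative weight:
  y=4 (E, w=90) cum 90
  y=6 (B, w=15) cum 105
  y=6 (C, w=10) cum 115
  y=6 (G, w=55) cum 170
  y=11 (H, w=120) cum 290
  y=14 (A, w=30) cum 320
  y=17 (F, w=275) cum 595  ← median
  y=20 (D, w=80) cum 675
⇒ y* = 17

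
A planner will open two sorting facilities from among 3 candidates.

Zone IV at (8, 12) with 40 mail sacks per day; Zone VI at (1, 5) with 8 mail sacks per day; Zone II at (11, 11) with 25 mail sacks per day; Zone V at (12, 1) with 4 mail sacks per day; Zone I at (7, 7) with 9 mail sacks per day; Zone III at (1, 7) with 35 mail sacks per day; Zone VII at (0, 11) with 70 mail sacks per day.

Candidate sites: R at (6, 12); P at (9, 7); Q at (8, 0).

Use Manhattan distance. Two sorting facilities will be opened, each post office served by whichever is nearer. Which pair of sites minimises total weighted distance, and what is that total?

{R, P}, total 1134

Evaluate every pair (each demand assigned to the nearer of the two):
  {R, P}: total = 1134
  {R, Q}: total = 1240
  {P, Q}: total = 1698
Best pair: {R, P} with total 1134.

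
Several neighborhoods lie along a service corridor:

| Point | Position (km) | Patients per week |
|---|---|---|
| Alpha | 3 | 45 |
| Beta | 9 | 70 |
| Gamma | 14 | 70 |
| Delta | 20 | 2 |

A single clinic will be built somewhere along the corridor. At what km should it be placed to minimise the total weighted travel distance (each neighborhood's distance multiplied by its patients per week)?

For a sum of weighted absolute distances on a line, the optimum is the weighted median (not the mean). Total weight W = 187; half-weight = 93.5.
Sort by position and accumulate weight:
  km 3 (Alpha, w=45) → cum 45
  km 9 (Beta, w=70) → cum 115  ≥ 93.5 → median here
  km 14 (Gamma, w=70) → cum 185
  km 20 (Delta, w=2) → cum 187
Optimal location: km 9.

x = 9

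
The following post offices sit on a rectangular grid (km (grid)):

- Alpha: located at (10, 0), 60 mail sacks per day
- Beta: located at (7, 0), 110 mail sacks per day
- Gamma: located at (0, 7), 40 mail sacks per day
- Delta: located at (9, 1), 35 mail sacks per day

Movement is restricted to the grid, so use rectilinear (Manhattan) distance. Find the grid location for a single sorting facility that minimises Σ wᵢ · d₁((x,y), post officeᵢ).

(7, 0)

Manhattan distance separates: Σwᵢ(|x−xᵢ|+|y−yᵢ|) = Σwᵢ|x−xᵢ| + Σwᵢ|y−yᵢ|, so x and y are optimised independently as 1-D weighted medians.
Total weight W = 245; half = 122.5.
x-coordinate, sorted with cumulative weight:
  x=0 (Gamma, w=40) cum 40
  x=7 (Beta, w=110) cum 150  ← median
  x=9 (Delta, w=35) cum 185
  x=10 (Alpha, w=60) cum 245
⇒ x* = 7
y-coordinate, sorted with cumulative weight:
  y=0 (Alpha, w=60) cum 60
  y=0 (Beta, w=110) cum 170  ← median
  y=1 (Delta, w=35) cum 205
  y=7 (Gamma, w=40) cum 245
⇒ y* = 0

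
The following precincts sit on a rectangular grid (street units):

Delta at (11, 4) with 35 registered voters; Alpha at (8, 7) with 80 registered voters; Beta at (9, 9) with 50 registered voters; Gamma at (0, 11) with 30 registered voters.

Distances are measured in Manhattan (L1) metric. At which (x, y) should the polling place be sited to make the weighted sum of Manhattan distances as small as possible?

Manhattan distance separates: Σwᵢ(|x−xᵢ|+|y−yᵢ|) = Σwᵢ|x−xᵢ| + Σwᵢ|y−yᵢ|, so x and y are optimised independently as 1-D weighted medians.
Total weight W = 195; half = 97.5.
x-coordinate, sorted with cumulative weight:
  x=0 (Gamma, w=30) cum 30
  x=8 (Alpha, w=80) cum 110  ← median
  x=9 (Beta, w=50) cum 160
  x=11 (Delta, w=35) cum 195
⇒ x* = 8
y-coordinate, sorted with cumulative weight:
  y=4 (Delta, w=35) cum 35
  y=7 (Alpha, w=80) cum 115  ← median
  y=9 (Beta, w=50) cum 165
  y=11 (Gamma, w=30) cum 195
⇒ y* = 7

(8, 7)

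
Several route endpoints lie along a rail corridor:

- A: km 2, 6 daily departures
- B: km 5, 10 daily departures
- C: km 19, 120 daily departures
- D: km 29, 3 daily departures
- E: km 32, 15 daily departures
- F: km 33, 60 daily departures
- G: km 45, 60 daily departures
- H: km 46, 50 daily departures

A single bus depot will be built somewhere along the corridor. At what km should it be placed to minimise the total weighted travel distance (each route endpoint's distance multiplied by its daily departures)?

For a sum of weighted absolute distances on a line, the optimum is the weighted median (not the mean). Total weight W = 324; half-weight = 162.
Sort by position and accumulate weight:
  km 2 (A, w=6) → cum 6
  km 5 (B, w=10) → cum 16
  km 19 (C, w=120) → cum 136
  km 29 (D, w=3) → cum 139
  km 32 (E, w=15) → cum 154
  km 33 (F, w=60) → cum 214  ≥ 162 → median here
  km 45 (G, w=60) → cum 274
  km 46 (H, w=50) → cum 324
Optimal location: km 33.

x = 33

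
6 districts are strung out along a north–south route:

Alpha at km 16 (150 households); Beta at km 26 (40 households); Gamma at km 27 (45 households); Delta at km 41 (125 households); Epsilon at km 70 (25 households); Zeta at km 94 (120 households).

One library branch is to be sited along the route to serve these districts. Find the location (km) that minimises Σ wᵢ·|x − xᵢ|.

For a sum of weighted absolute distances on a line, the optimum is the weighted median (not the mean). Total weight W = 505; half-weight = 252.5.
Sort by position and accumulate weight:
  km 16 (Alpha, w=150) → cum 150
  km 26 (Beta, w=40) → cum 190
  km 27 (Gamma, w=45) → cum 235
  km 41 (Delta, w=125) → cum 360  ≥ 252.5 → median here
  km 70 (Epsilon, w=25) → cum 385
  km 94 (Zeta, w=120) → cum 505
Optimal location: km 41.

x = 41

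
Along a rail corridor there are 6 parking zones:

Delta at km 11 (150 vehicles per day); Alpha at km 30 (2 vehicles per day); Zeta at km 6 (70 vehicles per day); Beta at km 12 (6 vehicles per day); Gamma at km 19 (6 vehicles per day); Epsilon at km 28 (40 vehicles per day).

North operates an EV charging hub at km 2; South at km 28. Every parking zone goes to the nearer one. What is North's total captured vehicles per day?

226

The indifferent point is the midpoint (2+28)/2 = 15; parking zones left of it (closer to North at 2) go to North, those right go to South.
  Zeta at 6 (w=70) → North
  Delta at 11 (w=150) → North
  Beta at 12 (w=6) → North
  Gamma at 19 (w=6) → South
  Epsilon at 28 (w=40) → South
  Alpha at 30 (w=2) → South
North captures 226; South captures 48.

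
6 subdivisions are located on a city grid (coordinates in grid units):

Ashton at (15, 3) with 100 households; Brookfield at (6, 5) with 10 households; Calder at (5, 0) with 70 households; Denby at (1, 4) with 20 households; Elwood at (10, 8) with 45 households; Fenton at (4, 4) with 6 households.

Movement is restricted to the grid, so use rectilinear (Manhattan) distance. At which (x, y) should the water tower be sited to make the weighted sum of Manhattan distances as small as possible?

Manhattan distance separates: Σwᵢ(|x−xᵢ|+|y−yᵢ|) = Σwᵢ|x−xᵢ| + Σwᵢ|y−yᵢ|, so x and y are optimised independently as 1-D weighted medians.
Total weight W = 251; half = 125.5.
x-coordinate, sorted with cumulative weight:
  x=1 (Denby, w=20) cum 20
  x=4 (Fenton, w=6) cum 26
  x=5 (Calder, w=70) cum 96
  x=6 (Brookfield, w=10) cum 106
  x=10 (Elwood, w=45) cum 151  ← median
  x=15 (Ashton, w=100) cum 251
⇒ x* = 10
y-coordinate, sorted with cumulative weight:
  y=0 (Calder, w=70) cum 70
  y=3 (Ashton, w=100) cum 170  ← median
  y=4 (Denby, w=20) cum 190
  y=4 (Fenton, w=6) cum 196
  y=5 (Brookfield, w=10) cum 206
  y=8 (Elwood, w=45) cum 251
⇒ y* = 3

(10, 3)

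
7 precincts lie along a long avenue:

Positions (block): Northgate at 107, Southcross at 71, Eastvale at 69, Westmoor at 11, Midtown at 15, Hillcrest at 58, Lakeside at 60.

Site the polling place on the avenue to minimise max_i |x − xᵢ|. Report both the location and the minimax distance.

location 59, max distance 48

The 1-center on a line is the midpoint of the two extreme points: leftmost at 11, rightmost at 107.
Optimal location = (11 + 107)/2 = 59; maximum distance = (107 − 11)/2 = 48.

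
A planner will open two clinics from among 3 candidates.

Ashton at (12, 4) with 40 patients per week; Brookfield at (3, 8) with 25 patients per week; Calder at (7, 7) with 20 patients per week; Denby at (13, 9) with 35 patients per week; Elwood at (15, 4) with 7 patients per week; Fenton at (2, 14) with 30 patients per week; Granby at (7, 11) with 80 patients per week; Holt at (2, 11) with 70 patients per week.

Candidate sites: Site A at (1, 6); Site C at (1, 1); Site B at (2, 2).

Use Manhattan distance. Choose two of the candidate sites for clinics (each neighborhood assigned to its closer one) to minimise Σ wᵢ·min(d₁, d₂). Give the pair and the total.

{Site A, Site B}, total 2920

Evaluate every pair (each demand assigned to the nearer of the two):
  {Site A, Site B}: total = 2920
  {Site A, Site C}: total = 2967
  {Site C, Site B}: total = 3700
Best pair: {Site A, Site B} with total 2920.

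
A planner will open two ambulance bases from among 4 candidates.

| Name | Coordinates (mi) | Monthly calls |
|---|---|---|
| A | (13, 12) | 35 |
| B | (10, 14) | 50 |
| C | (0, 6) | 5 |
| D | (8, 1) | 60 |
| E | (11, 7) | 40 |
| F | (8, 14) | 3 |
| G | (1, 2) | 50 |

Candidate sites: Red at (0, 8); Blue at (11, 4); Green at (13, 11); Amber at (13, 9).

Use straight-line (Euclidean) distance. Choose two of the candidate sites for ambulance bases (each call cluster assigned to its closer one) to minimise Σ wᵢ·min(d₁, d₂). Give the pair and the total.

Evaluate every pair (each demand assigned to the nearer of the two):
  {Blue, Green}: total = 1205.0
  {Blue, Amber}: total = 1351.3
  {Red, Green}: total = 1395.5
  {Red, Amber}: total = 1411.1
  {Red, Blue}: total = 1509.8
  {Green, Amber}: total = 1705.1
Best pair: {Blue, Green} with total 1205.0.

{Blue, Green}, total 1205.0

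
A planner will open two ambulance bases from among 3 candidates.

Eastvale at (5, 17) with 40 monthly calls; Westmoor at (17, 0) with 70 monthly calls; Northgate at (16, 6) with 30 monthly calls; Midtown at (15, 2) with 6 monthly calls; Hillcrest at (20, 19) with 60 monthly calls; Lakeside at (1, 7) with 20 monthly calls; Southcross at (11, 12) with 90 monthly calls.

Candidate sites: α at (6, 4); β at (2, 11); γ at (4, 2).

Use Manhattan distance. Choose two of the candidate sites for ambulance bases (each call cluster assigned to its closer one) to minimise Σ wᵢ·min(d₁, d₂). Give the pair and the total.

{α, β}, total 4396

Evaluate every pair (each demand assigned to the nearer of the two):
  {α, β}: total = 4396
  {β, γ}: total = 4516
  {α, γ}: total = 5106
Best pair: {α, β} with total 4396.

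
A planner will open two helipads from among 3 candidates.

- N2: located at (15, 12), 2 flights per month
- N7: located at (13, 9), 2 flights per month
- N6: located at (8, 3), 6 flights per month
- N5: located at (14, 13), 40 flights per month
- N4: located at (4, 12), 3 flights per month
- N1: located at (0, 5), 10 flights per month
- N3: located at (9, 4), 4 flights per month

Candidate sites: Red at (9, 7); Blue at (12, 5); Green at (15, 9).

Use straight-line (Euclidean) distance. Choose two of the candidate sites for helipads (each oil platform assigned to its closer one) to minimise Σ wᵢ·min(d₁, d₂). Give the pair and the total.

Evaluate every pair (each demand assigned to the nearer of the two):
  {Red, Green}: total = 325.1
  {Blue, Green}: total = 366.3
  {Red, Blue}: total = 486.0
Best pair: {Red, Green} with total 325.1.

{Red, Green}, total 325.1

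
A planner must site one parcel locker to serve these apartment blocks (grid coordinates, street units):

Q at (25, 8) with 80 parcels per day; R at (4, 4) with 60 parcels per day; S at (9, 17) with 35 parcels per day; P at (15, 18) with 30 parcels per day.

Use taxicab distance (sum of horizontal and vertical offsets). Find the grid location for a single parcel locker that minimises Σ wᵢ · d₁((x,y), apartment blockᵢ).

Manhattan distance separates: Σwᵢ(|x−xᵢ|+|y−yᵢ|) = Σwᵢ|x−xᵢ| + Σwᵢ|y−yᵢ|, so x and y are optimised independently as 1-D weighted medians.
Total weight W = 205; half = 102.5.
x-coordinate, sorted with cumulative weight:
  x=4 (R, w=60) cum 60
  x=9 (S, w=35) cum 95
  x=15 (P, w=30) cum 125  ← median
  x=25 (Q, w=80) cum 205
⇒ x* = 15
y-coordinate, sorted with cumulative weight:
  y=4 (R, w=60) cum 60
  y=8 (Q, w=80) cum 140  ← median
  y=17 (S, w=35) cum 175
  y=18 (P, w=30) cum 205
⇒ y* = 8

(15, 8)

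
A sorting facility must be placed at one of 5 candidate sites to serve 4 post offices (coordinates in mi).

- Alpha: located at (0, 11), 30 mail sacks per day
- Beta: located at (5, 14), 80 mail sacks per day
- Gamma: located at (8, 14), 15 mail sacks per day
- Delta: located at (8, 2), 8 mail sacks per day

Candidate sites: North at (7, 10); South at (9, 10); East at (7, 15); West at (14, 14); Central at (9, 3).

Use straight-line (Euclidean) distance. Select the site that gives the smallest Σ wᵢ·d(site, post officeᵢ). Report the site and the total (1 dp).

Total weighted distance at each candidate:
  North (7, 10): total = 696.2
  South (9, 10): total = 850.6
  East (7, 15): total = 546.3
  West (14, 14): total = 1346.9
  Central (9, 3): total = 1474.6
Minimum is at East with total 546.3 mi.

East, total 546.3 mi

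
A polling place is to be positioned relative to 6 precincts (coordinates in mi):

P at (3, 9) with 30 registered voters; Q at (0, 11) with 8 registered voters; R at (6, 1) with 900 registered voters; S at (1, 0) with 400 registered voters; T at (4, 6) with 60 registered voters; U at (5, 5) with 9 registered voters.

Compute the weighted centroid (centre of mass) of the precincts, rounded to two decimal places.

The minimiser of Σwᵢ‖p−pᵢ‖² is the weighted centroid p* = (Σwᵢpᵢ)/(Σwᵢ).
Σwᵢ = 1407.
Σwᵢxᵢ = 30·3 + 8·0 + 900·6 + 400·1 + 60·4 + 9·5 = 6175.
Σwᵢyᵢ = 30·9 + 8·11 + 900·1 + 400·0 + 60·6 + 9·5 = 1663.
x* = 6175/1407 = 4.39, y* = 1663/1407 = 1.18.

(4.39, 1.18)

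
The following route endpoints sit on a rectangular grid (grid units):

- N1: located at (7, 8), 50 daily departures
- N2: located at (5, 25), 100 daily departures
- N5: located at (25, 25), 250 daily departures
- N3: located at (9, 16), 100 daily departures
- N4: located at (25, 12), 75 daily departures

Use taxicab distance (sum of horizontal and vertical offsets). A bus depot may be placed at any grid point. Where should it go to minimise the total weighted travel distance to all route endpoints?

(25, 25)

Manhattan distance separates: Σwᵢ(|x−xᵢ|+|y−yᵢ|) = Σwᵢ|x−xᵢ| + Σwᵢ|y−yᵢ|, so x and y are optimised independently as 1-D weighted medians.
Total weight W = 575; half = 287.5.
x-coordinate, sorted with cumulative weight:
  x=5 (N2, w=100) cum 100
  x=7 (N1, w=50) cum 150
  x=9 (N3, w=100) cum 250
  x=25 (N5, w=250) cum 500  ← median
  x=25 (N4, w=75) cum 575
⇒ x* = 25
y-coordinate, sorted with cumulative weight:
  y=8 (N1, w=50) cum 50
  y=12 (N4, w=75) cum 125
  y=16 (N3, w=100) cum 225
  y=25 (N2, w=100) cum 325  ← median
  y=25 (N5, w=250) cum 575
⇒ y* = 25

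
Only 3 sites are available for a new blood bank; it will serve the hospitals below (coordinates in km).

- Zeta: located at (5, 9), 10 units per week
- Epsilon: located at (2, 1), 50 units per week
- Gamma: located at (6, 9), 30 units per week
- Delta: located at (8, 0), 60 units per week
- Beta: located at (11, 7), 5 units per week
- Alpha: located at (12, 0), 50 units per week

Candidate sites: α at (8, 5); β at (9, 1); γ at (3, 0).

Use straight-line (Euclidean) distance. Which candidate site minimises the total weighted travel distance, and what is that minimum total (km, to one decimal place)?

Total weighted distance at each candidate:
  α (8, 5): total = 1182.9
  β (9, 1): total = 970.4
  γ (3, 0): total = 1250.7
Minimum is at β with total 970.4 km.

β, total 970.4 km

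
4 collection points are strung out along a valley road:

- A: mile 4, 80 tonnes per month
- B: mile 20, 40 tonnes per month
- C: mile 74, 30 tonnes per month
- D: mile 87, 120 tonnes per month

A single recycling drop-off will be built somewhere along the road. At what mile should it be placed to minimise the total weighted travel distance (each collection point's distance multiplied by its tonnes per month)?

x = 74

For a sum of weighted absolute distances on a line, the optimum is the weighted median (not the mean). Total weight W = 270; half-weight = 135.
Sort by position and accumulate weight:
  mile 4 (A, w=80) → cum 80
  mile 20 (B, w=40) → cum 120
  mile 74 (C, w=30) → cum 150  ≥ 135 → median here
  mile 87 (D, w=120) → cum 270
Optimal location: mile 74.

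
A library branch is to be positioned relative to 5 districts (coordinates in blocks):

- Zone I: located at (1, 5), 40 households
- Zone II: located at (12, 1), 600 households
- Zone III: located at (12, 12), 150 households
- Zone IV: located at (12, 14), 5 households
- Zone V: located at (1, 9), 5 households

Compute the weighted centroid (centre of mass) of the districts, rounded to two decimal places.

(11.38, 3.39)

The minimiser of Σwᵢ‖p−pᵢ‖² is the weighted centroid p* = (Σwᵢpᵢ)/(Σwᵢ).
Σwᵢ = 800.
Σwᵢxᵢ = 40·1 + 600·12 + 150·12 + 5·12 + 5·1 = 9105.
Σwᵢyᵢ = 40·5 + 600·1 + 150·12 + 5·14 + 5·9 = 2715.
x* = 9105/800 = 11.38, y* = 2715/800 = 3.39.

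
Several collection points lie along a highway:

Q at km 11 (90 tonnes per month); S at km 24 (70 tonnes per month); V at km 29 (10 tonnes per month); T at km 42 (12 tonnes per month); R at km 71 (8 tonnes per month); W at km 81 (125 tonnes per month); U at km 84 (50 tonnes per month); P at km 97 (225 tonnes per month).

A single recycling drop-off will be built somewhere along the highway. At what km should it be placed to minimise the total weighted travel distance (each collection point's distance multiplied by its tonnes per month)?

For a sum of weighted absolute distances on a line, the optimum is the weighted median (not the mean). Total weight W = 590; half-weight = 295.
Sort by position and accumulate weight:
  km 11 (Q, w=90) → cum 90
  km 24 (S, w=70) → cum 160
  km 29 (V, w=10) → cum 170
  km 42 (T, w=12) → cum 182
  km 71 (R, w=8) → cum 190
  km 81 (W, w=125) → cum 315  ≥ 295 → median here
  km 84 (U, w=50) → cum 365
  km 97 (P, w=225) → cum 590
Optimal location: km 81.

x = 81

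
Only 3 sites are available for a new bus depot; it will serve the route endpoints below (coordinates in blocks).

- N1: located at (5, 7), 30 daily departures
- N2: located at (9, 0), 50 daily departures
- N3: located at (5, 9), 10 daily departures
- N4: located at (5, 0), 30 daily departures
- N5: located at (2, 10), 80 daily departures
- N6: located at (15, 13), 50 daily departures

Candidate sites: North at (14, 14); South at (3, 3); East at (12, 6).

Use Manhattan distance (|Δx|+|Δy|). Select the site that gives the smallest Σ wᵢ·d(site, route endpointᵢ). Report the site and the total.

South, total 2600 blocks

Total weighted distance at each candidate:
  North (14, 14): total = 3640
  South (3, 3): total = 2600
  East (12, 6): total = 2800
Minimum is at South with total 2600 blocks.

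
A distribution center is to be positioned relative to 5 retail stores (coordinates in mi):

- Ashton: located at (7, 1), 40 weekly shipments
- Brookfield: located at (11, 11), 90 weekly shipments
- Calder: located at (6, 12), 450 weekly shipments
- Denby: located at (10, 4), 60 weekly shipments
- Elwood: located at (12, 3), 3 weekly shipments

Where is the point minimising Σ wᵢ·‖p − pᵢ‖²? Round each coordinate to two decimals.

The minimiser of Σwᵢ‖p−pᵢ‖² is the weighted centroid p* = (Σwᵢpᵢ)/(Σwᵢ).
Σwᵢ = 643.
Σwᵢxᵢ = 40·7 + 90·11 + 450·6 + 60·10 + 3·12 = 4606.
Σwᵢyᵢ = 40·1 + 90·11 + 450·12 + 60·4 + 3·3 = 6679.
x* = 4606/643 = 7.16, y* = 6679/643 = 10.39.

(7.16, 10.39)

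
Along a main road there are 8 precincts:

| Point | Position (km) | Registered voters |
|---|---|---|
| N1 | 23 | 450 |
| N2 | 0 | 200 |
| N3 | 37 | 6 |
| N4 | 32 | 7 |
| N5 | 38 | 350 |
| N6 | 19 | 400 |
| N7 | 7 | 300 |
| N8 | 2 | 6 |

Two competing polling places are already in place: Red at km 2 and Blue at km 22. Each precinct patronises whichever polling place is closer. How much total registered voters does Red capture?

506

The indifferent point is the midpoint (2+22)/2 = 12; precincts left of it (closer to Red at 2) go to Red, those right go to Blue.
  N2 at 0 (w=200) → Red
  N8 at 2 (w=6) → Red
  N7 at 7 (w=300) → Red
  N6 at 19 (w=400) → Blue
  N1 at 23 (w=450) → Blue
  N4 at 32 (w=7) → Blue
  N3 at 37 (w=6) → Blue
  N5 at 38 (w=350) → Blue
Red captures 506; Blue captures 1213.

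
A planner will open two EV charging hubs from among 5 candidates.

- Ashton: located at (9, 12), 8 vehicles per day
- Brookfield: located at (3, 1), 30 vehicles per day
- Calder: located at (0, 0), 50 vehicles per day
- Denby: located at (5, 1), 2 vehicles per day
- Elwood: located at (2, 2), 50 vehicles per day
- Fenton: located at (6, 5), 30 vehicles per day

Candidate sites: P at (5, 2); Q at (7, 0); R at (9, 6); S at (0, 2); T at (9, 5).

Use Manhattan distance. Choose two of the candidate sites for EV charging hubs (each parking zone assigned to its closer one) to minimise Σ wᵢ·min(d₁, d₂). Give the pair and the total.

Evaluate every pair (each demand assigned to the nearer of the two):
  {S, T}: total = 478
  {R, S}: total = 500
  {P, S}: total = 524
  {Q, S}: total = 618
  {P, T}: total = 738
  {P, R}: total = 760
  {P, Q}: total = 824
  {Q, T}: total = 1002
  {Q, R}: total = 1024
  {R, T}: total = 1654
Best pair: {S, T} with total 478.

{S, T}, total 478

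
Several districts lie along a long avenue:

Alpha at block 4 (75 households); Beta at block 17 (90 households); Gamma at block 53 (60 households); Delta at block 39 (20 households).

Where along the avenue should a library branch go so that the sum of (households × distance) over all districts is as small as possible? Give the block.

For a sum of weighted absolute distances on a line, the optimum is the weighted median (not the mean). Total weight W = 245; half-weight = 122.5.
Sort by position and accumulate weight:
  block 4 (Alpha, w=75) → cum 75
  block 17 (Beta, w=90) → cum 165  ≥ 122.5 → median here
  block 39 (Delta, w=20) → cum 185
  block 53 (Gamma, w=60) → cum 245
Optimal location: block 17.

x = 17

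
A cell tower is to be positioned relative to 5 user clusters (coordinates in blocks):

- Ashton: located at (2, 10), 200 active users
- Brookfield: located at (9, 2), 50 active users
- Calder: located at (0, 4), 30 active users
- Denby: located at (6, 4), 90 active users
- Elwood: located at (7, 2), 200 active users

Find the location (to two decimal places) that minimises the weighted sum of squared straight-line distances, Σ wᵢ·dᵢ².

(4.89, 5.23)

The minimiser of Σwᵢ‖p−pᵢ‖² is the weighted centroid p* = (Σwᵢpᵢ)/(Σwᵢ).
Σwᵢ = 570.
Σwᵢxᵢ = 200·2 + 50·9 + 30·0 + 90·6 + 200·7 = 2790.
Σwᵢyᵢ = 200·10 + 50·2 + 30·4 + 90·4 + 200·2 = 2980.
x* = 2790/570 = 4.89, y* = 2980/570 = 5.23.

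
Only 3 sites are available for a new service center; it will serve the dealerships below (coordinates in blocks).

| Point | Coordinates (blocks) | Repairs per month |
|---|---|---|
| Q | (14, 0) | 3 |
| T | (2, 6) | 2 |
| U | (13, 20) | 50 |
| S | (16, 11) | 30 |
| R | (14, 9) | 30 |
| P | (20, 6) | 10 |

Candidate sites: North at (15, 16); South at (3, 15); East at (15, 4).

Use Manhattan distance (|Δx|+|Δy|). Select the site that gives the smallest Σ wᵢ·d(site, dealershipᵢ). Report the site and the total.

North, total 967 blocks

Total weighted distance at each candidate:
  North (15, 16): total = 967
  South (3, 15): total = 2128
  East (15, 4): total = 1435
Minimum is at North with total 967 blocks.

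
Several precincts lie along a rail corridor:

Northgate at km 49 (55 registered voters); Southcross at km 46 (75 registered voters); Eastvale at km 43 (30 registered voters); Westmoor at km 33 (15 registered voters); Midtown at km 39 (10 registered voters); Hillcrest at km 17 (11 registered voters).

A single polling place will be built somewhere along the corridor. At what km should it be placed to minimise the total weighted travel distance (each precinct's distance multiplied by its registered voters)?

For a sum of weighted absolute distances on a line, the optimum is the weighted median (not the mean). Total weight W = 196; half-weight = 98.
Sort by position and accumulate weight:
  km 17 (Hillcrest, w=11) → cum 11
  km 33 (Westmoor, w=15) → cum 26
  km 39 (Midtown, w=10) → cum 36
  km 43 (Eastvale, w=30) → cum 66
  km 46 (Southcross, w=75) → cum 141  ≥ 98 → median here
  km 49 (Northgate, w=55) → cum 196
Optimal location: km 46.

x = 46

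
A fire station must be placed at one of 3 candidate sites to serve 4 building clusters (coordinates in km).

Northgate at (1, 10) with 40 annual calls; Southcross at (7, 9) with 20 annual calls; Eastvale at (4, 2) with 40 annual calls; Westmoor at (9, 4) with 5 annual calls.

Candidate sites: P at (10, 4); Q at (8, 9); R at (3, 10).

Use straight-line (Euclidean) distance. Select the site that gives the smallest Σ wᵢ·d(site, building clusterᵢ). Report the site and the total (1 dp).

R, total 527.4 km

Total weighted distance at each candidate:
  P (10, 4): total = 807.3
  Q (8, 9): total = 650.8
  R (3, 10): total = 527.4
Minimum is at R with total 527.4 km.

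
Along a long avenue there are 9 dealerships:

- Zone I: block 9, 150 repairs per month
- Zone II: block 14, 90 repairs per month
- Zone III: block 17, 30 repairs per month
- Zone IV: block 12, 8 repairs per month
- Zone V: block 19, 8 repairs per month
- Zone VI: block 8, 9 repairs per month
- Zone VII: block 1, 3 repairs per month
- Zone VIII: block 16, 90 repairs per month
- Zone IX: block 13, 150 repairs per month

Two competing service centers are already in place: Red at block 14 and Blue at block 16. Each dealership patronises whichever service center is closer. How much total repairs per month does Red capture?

410

The indifferent point is the midpoint (14+16)/2 = 15; dealerships left of it (closer to Red at 14) go to Red, those right go to Blue.
  Zone VII at 1 (w=3) → Red
  Zone VI at 8 (w=9) → Red
  Zone I at 9 (w=150) → Red
  Zone IV at 12 (w=8) → Red
  Zone IX at 13 (w=150) → Red
  Zone II at 14 (w=90) → Red
  Zone VIII at 16 (w=90) → Blue
  Zone III at 17 (w=30) → Blue
  Zone V at 19 (w=8) → Blue
Red captures 410; Blue captures 128.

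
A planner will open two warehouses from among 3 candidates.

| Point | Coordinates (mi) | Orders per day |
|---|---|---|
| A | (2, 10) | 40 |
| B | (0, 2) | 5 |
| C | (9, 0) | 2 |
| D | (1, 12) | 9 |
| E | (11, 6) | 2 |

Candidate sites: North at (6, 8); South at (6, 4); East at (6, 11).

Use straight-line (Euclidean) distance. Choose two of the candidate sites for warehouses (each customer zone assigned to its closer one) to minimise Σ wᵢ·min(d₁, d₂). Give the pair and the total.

Evaluate every pair (each demand assigned to the nearer of the two):
  {South, East}: total = 263.2
  {North, East}: total = 281.1
  {North, South}: total = 288.9
Best pair: {South, East} with total 263.2.

{South, East}, total 263.2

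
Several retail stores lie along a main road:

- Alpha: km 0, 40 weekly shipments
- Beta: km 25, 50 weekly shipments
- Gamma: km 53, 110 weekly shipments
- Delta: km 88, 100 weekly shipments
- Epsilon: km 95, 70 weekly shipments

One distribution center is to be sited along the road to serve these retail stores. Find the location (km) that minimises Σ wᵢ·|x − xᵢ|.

For a sum of weighted absolute distances on a line, the optimum is the weighted median (not the mean). Total weight W = 370; half-weight = 185.
Sort by position and accumulate weight:
  km 0 (Alpha, w=40) → cum 40
  km 25 (Beta, w=50) → cum 90
  km 53 (Gamma, w=110) → cum 200  ≥ 185 → median here
  km 88 (Delta, w=100) → cum 300
  km 95 (Epsilon, w=70) → cum 370
Optimal location: km 53.

x = 53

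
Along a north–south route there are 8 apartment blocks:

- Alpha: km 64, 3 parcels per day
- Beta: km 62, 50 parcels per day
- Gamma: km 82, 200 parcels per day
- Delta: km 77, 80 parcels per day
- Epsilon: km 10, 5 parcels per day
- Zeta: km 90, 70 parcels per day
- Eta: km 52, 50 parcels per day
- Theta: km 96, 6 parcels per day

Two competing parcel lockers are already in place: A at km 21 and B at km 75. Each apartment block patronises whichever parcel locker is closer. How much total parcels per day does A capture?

5

The indifferent point is the midpoint (21+75)/2 = 48; apartment blocks left of it (closer to A at 21) go to A, those right go to B.
  Epsilon at 10 (w=5) → A
  Eta at 52 (w=50) → B
  Beta at 62 (w=50) → B
  Alpha at 64 (w=3) → B
  Delta at 77 (w=80) → B
  Gamma at 82 (w=200) → B
  Zeta at 90 (w=70) → B
  Theta at 96 (w=6) → B
A captures 5; B captures 459.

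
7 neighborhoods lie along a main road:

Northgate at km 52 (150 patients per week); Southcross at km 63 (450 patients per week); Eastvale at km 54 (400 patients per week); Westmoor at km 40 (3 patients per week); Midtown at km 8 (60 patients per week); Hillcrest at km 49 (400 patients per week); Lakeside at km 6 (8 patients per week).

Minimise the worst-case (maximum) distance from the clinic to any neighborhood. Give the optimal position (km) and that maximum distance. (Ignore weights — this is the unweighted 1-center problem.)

location 34.5, max distance 28.5

The 1-center on a line is the midpoint of the two extreme points: leftmost at 6, rightmost at 63.
Optimal location = (6 + 63)/2 = 34.5; maximum distance = (63 − 6)/2 = 28.5.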